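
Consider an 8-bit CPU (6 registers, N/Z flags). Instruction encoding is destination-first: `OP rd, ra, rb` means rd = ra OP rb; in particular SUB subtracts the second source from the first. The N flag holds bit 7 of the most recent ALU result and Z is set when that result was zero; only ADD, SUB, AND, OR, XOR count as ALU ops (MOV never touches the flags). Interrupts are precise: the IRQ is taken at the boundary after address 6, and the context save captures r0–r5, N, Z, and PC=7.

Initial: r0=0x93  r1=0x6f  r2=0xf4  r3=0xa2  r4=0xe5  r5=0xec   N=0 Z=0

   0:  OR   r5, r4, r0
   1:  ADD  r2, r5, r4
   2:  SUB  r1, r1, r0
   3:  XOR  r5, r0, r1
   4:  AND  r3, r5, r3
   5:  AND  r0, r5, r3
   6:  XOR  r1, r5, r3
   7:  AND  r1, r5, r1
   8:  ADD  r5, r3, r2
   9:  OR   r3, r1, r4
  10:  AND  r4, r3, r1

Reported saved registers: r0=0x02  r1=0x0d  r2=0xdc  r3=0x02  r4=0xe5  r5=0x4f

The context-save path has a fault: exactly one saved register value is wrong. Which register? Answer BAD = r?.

BAD = r1

after  0: r0=0x93 r1=0x6f r2=0xf4 r3=0xa2 r4=0xe5 r5=0xf7  N=1 Z=0
after  1: r0=0x93 r1=0x6f r2=0xdc r3=0xa2 r4=0xe5 r5=0xf7  N=1 Z=0
after  2: r0=0x93 r1=0xdc r2=0xdc r3=0xa2 r4=0xe5 r5=0xf7  N=1 Z=0
after  3: r0=0x93 r1=0xdc r2=0xdc r3=0xa2 r4=0xe5 r5=0x4f  N=0 Z=0
after  4: r0=0x93 r1=0xdc r2=0xdc r3=0x02 r4=0xe5 r5=0x4f  N=0 Z=0
after  5: r0=0x02 r1=0xdc r2=0xdc r3=0x02 r4=0xe5 r5=0x4f  N=0 Z=0
after  6: r0=0x02 r1=0x4d r2=0xdc r3=0x02 r4=0xe5 r5=0x4f  N=0 Z=0
-- IRQ taken; context saved, return-PC = 7 --
mismatch: r1: reported 0x0d vs actual 0x4d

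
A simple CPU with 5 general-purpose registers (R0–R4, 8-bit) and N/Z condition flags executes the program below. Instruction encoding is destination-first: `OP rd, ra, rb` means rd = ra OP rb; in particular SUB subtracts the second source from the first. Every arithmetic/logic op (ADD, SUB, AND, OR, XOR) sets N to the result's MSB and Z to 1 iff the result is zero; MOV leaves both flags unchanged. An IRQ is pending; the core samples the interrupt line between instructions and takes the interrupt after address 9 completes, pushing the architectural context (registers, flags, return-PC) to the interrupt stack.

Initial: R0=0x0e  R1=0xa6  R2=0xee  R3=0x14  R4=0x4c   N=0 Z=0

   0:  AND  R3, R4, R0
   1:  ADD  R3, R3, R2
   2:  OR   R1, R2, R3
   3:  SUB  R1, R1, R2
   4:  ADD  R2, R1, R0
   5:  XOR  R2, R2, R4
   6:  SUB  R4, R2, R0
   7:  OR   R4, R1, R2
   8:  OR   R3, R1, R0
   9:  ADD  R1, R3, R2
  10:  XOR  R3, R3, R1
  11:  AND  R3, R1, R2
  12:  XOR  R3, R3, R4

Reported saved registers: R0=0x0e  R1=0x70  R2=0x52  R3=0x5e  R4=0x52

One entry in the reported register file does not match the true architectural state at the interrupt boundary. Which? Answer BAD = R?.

BAD = R3

after  0: R0=0x0e R1=0xa6 R2=0xee R3=0x0c R4=0x4c  N=0 Z=0
after  1: R0=0x0e R1=0xa6 R2=0xee R3=0xfa R4=0x4c  N=1 Z=0
after  2: R0=0x0e R1=0xfe R2=0xee R3=0xfa R4=0x4c  N=1 Z=0
after  3: R0=0x0e R1=0x10 R2=0xee R3=0xfa R4=0x4c  N=0 Z=0
after  4: R0=0x0e R1=0x10 R2=0x1e R3=0xfa R4=0x4c  N=0 Z=0
after  5: R0=0x0e R1=0x10 R2=0x52 R3=0xfa R4=0x4c  N=0 Z=0
after  6: R0=0x0e R1=0x10 R2=0x52 R3=0xfa R4=0x44  N=0 Z=0
after  7: R0=0x0e R1=0x10 R2=0x52 R3=0xfa R4=0x52  N=0 Z=0
after  8: R0=0x0e R1=0x10 R2=0x52 R3=0x1e R4=0x52  N=0 Z=0
after  9: R0=0x0e R1=0x70 R2=0x52 R3=0x1e R4=0x52  N=0 Z=0
-- IRQ taken; context saved, return-PC = 10 --
mismatch: R3: reported 0x5e vs actual 0x1e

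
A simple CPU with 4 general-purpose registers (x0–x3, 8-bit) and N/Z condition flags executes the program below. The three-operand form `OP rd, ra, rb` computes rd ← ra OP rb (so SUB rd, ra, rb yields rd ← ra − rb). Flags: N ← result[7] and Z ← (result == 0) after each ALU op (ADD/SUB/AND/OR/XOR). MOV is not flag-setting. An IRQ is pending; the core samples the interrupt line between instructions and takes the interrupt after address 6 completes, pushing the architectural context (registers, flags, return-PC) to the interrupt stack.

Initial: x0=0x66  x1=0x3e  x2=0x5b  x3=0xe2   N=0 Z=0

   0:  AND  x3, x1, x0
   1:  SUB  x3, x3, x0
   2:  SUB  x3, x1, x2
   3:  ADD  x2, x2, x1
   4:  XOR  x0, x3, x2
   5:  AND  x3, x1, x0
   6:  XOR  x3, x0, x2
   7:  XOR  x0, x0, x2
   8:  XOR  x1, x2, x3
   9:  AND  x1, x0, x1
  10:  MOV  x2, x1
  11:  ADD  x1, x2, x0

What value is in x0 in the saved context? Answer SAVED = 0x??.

SAVED = 0x7a

after  0: x0=0x66 x1=0x3e x2=0x5b x3=0x26  N=0 Z=0
after  1: x0=0x66 x1=0x3e x2=0x5b x3=0xc0  N=1 Z=0
after  2: x0=0x66 x1=0x3e x2=0x5b x3=0xe3  N=1 Z=0
after  3: x0=0x66 x1=0x3e x2=0x99 x3=0xe3  N=1 Z=0
after  4: x0=0x7a x1=0x3e x2=0x99 x3=0xe3  N=0 Z=0
after  5: x0=0x7a x1=0x3e x2=0x99 x3=0x3a  N=0 Z=0
after  6: x0=0x7a x1=0x3e x2=0x99 x3=0xe3  N=1 Z=0
-- IRQ taken; context saved, return-PC = 7 --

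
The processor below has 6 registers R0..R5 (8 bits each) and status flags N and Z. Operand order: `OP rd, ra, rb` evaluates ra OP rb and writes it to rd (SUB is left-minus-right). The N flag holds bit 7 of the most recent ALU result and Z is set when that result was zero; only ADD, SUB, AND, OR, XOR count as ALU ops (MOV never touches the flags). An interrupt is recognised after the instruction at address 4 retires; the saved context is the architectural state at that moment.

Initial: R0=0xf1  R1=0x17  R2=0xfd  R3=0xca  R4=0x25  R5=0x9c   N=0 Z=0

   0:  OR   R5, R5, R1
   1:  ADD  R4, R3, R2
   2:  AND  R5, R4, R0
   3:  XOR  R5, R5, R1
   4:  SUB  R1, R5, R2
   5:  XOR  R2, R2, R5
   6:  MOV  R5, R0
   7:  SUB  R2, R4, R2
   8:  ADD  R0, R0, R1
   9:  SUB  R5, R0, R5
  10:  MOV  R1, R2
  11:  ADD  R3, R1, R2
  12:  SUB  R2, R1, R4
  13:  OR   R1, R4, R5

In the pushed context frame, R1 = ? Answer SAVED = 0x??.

SAVED = 0xd9

after  0: R0=0xf1 R1=0x17 R2=0xfd R3=0xca R4=0x25 R5=0x9f  N=1 Z=0
after  1: R0=0xf1 R1=0x17 R2=0xfd R3=0xca R4=0xc7 R5=0x9f  N=1 Z=0
after  2: R0=0xf1 R1=0x17 R2=0xfd R3=0xca R4=0xc7 R5=0xc1  N=1 Z=0
after  3: R0=0xf1 R1=0x17 R2=0xfd R3=0xca R4=0xc7 R5=0xd6  N=1 Z=0
after  4: R0=0xf1 R1=0xd9 R2=0xfd R3=0xca R4=0xc7 R5=0xd6  N=1 Z=0
-- IRQ taken; context saved, return-PC = 5 --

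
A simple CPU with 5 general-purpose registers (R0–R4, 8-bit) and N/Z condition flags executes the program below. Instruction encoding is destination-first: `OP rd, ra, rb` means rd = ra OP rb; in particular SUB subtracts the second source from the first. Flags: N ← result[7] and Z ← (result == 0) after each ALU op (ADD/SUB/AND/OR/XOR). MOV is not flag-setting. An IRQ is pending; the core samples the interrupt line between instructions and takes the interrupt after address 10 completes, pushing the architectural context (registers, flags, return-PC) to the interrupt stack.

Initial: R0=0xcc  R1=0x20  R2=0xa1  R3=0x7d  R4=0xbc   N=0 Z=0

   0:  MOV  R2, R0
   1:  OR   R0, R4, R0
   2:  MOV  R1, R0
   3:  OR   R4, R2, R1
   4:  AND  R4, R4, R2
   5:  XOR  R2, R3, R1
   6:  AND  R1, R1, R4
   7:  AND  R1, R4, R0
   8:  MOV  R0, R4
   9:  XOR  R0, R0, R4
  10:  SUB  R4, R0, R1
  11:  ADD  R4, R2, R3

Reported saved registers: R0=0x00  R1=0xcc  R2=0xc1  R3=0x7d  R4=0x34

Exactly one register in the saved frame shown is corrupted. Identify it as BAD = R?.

after  0: R0=0xcc R1=0x20 R2=0xcc R3=0x7d R4=0xbc  N=0 Z=0
after  1: R0=0xfc R1=0x20 R2=0xcc R3=0x7d R4=0xbc  N=1 Z=0
after  2: R0=0xfc R1=0xfc R2=0xcc R3=0x7d R4=0xbc  N=1 Z=0
after  3: R0=0xfc R1=0xfc R2=0xcc R3=0x7d R4=0xfc  N=1 Z=0
after  4: R0=0xfc R1=0xfc R2=0xcc R3=0x7d R4=0xcc  N=1 Z=0
after  5: R0=0xfc R1=0xfc R2=0x81 R3=0x7d R4=0xcc  N=1 Z=0
after  6: R0=0xfc R1=0xcc R2=0x81 R3=0x7d R4=0xcc  N=1 Z=0
after  7: R0=0xfc R1=0xcc R2=0x81 R3=0x7d R4=0xcc  N=1 Z=0
after  8: R0=0xcc R1=0xcc R2=0x81 R3=0x7d R4=0xcc  N=1 Z=0
after  9: R0=0x00 R1=0xcc R2=0x81 R3=0x7d R4=0xcc  N=0 Z=1
after 10: R0=0x00 R1=0xcc R2=0x81 R3=0x7d R4=0x34  N=0 Z=0
-- IRQ taken; context saved, return-PC = 11 --
mismatch: R2: reported 0xc1 vs actual 0x81

BAD = R2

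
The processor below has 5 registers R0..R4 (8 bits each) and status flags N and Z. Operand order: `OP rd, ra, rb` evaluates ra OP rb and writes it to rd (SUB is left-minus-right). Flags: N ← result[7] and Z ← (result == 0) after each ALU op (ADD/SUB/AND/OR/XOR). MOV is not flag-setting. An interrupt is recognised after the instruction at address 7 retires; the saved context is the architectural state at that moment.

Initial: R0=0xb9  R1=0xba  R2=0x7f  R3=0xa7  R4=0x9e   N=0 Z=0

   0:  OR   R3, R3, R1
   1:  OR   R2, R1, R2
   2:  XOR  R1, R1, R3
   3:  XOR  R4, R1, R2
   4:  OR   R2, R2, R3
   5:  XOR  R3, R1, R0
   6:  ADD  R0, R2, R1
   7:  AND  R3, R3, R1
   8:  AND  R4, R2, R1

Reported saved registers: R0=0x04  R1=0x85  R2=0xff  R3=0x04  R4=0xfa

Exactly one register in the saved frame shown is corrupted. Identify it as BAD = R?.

BAD = R1

after  0: R0=0xb9 R1=0xba R2=0x7f R3=0xbf R4=0x9e  N=1 Z=0
after  1: R0=0xb9 R1=0xba R2=0xff R3=0xbf R4=0x9e  N=1 Z=0
after  2: R0=0xb9 R1=0x05 R2=0xff R3=0xbf R4=0x9e  N=0 Z=0
after  3: R0=0xb9 R1=0x05 R2=0xff R3=0xbf R4=0xfa  N=1 Z=0
after  4: R0=0xb9 R1=0x05 R2=0xff R3=0xbf R4=0xfa  N=1 Z=0
after  5: R0=0xb9 R1=0x05 R2=0xff R3=0xbc R4=0xfa  N=1 Z=0
after  6: R0=0x04 R1=0x05 R2=0xff R3=0xbc R4=0xfa  N=0 Z=0
after  7: R0=0x04 R1=0x05 R2=0xff R3=0x04 R4=0xfa  N=0 Z=0
-- IRQ taken; context saved, return-PC = 8 --
mismatch: R1: reported 0x85 vs actual 0x05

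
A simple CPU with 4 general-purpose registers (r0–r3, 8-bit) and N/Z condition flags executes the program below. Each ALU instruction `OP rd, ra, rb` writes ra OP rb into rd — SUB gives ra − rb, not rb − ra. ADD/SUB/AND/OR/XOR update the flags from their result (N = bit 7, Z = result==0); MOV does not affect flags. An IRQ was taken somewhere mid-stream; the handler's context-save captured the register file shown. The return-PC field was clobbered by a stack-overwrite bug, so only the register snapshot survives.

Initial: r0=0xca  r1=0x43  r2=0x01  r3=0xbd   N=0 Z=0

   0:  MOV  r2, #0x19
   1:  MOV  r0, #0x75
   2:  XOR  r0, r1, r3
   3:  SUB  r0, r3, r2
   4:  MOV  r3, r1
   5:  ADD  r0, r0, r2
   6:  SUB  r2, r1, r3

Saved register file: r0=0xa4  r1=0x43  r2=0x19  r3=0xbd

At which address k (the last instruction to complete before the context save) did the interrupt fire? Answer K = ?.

K = 3

after  0: r0=0xca r1=0x43 r2=0x19 r3=0xbd  N=0 Z=0
after  1: r0=0x75 r1=0x43 r2=0x19 r3=0xbd  N=0 Z=0
after  2: r0=0xfe r1=0x43 r2=0x19 r3=0xbd  N=1 Z=0
after  3: r0=0xa4 r1=0x43 r2=0x19 r3=0xbd  N=1 Z=0
-- IRQ taken; context saved, return-PC = 4 --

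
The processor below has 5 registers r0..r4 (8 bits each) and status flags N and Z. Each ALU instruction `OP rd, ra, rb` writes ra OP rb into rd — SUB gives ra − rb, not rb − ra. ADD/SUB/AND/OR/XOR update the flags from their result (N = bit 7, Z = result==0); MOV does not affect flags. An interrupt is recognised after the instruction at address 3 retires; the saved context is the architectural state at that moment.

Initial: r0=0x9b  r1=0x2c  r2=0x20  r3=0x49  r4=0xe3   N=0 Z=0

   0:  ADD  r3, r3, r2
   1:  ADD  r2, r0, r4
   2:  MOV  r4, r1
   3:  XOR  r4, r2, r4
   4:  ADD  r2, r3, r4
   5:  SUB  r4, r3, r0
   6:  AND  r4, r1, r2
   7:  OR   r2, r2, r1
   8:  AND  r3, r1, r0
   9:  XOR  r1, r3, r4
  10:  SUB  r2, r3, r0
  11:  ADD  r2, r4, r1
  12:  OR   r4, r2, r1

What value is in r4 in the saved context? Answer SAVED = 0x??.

SAVED = 0x52

after  0: r0=0x9b r1=0x2c r2=0x20 r3=0x69 r4=0xe3  N=0 Z=0
after  1: r0=0x9b r1=0x2c r2=0x7e r3=0x69 r4=0xe3  N=0 Z=0
after  2: r0=0x9b r1=0x2c r2=0x7e r3=0x69 r4=0x2c  N=0 Z=0
after  3: r0=0x9b r1=0x2c r2=0x7e r3=0x69 r4=0x52  N=0 Z=0
-- IRQ taken; context saved, return-PC = 4 --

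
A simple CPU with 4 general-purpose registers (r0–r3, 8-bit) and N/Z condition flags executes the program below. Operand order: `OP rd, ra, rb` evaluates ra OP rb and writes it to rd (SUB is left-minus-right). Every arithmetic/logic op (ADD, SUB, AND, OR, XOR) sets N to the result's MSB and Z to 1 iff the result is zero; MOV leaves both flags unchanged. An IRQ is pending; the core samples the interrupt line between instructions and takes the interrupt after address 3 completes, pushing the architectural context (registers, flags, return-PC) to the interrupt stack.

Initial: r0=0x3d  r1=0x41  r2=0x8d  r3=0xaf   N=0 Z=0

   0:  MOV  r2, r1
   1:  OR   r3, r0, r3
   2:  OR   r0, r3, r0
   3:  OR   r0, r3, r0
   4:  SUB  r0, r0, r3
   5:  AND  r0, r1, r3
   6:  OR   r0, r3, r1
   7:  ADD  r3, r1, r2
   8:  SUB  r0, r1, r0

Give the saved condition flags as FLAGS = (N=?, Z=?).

after  0: r0=0x3d r1=0x41 r2=0x41 r3=0xaf  N=0 Z=0
after  1: r0=0x3d r1=0x41 r2=0x41 r3=0xbf  N=1 Z=0
after  2: r0=0xbf r1=0x41 r2=0x41 r3=0xbf  N=1 Z=0
after  3: r0=0xbf r1=0x41 r2=0x41 r3=0xbf  N=1 Z=0
-- IRQ taken; context saved, return-PC = 4 --

FLAGS = (N=1, Z=0)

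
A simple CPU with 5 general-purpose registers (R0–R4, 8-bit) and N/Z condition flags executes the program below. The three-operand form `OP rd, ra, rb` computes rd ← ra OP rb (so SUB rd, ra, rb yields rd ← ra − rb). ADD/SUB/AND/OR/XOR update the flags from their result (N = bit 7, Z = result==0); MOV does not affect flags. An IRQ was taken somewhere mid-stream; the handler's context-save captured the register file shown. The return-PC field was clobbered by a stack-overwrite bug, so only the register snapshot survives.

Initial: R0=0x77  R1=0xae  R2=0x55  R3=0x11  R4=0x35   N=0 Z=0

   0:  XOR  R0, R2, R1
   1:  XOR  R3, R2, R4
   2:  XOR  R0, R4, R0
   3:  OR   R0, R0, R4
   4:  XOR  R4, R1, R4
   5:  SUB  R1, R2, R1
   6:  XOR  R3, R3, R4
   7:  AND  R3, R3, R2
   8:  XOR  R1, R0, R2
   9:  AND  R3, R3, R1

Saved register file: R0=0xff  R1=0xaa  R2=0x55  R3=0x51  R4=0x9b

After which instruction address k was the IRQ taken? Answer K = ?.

after  0: R0=0xfb R1=0xae R2=0x55 R3=0x11 R4=0x35  N=1 Z=0
after  1: R0=0xfb R1=0xae R2=0x55 R3=0x60 R4=0x35  N=0 Z=0
after  2: R0=0xce R1=0xae R2=0x55 R3=0x60 R4=0x35  N=1 Z=0
after  3: R0=0xff R1=0xae R2=0x55 R3=0x60 R4=0x35  N=1 Z=0
after  4: R0=0xff R1=0xae R2=0x55 R3=0x60 R4=0x9b  N=1 Z=0
after  5: R0=0xff R1=0xa7 R2=0x55 R3=0x60 R4=0x9b  N=1 Z=0
after  6: R0=0xff R1=0xa7 R2=0x55 R3=0xfb R4=0x9b  N=1 Z=0
after  7: R0=0xff R1=0xa7 R2=0x55 R3=0x51 R4=0x9b  N=0 Z=0
after  8: R0=0xff R1=0xaa R2=0x55 R3=0x51 R4=0x9b  N=1 Z=0
-- IRQ taken; context saved, return-PC = 9 --

K = 8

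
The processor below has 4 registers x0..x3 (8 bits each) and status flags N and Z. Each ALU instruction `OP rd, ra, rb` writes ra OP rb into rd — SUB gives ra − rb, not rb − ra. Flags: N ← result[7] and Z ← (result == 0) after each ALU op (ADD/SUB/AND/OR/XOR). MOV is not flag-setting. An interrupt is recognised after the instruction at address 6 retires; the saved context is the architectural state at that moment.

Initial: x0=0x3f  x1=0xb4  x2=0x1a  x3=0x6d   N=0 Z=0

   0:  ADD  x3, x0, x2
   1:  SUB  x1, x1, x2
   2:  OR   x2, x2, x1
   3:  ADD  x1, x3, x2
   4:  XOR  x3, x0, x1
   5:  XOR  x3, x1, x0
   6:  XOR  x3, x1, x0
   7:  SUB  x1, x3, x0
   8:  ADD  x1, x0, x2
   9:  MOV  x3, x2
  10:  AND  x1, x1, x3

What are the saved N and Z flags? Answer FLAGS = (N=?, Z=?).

after  0: x0=0x3f x1=0xb4 x2=0x1a x3=0x59  N=0 Z=0
after  1: x0=0x3f x1=0x9a x2=0x1a x3=0x59  N=1 Z=0
after  2: x0=0x3f x1=0x9a x2=0x9a x3=0x59  N=1 Z=0
after  3: x0=0x3f x1=0xf3 x2=0x9a x3=0x59  N=1 Z=0
after  4: x0=0x3f x1=0xf3 x2=0x9a x3=0xcc  N=1 Z=0
after  5: x0=0x3f x1=0xf3 x2=0x9a x3=0xcc  N=1 Z=0
after  6: x0=0x3f x1=0xf3 x2=0x9a x3=0xcc  N=1 Z=0
-- IRQ taken; context saved, return-PC = 7 --

FLAGS = (N=1, Z=0)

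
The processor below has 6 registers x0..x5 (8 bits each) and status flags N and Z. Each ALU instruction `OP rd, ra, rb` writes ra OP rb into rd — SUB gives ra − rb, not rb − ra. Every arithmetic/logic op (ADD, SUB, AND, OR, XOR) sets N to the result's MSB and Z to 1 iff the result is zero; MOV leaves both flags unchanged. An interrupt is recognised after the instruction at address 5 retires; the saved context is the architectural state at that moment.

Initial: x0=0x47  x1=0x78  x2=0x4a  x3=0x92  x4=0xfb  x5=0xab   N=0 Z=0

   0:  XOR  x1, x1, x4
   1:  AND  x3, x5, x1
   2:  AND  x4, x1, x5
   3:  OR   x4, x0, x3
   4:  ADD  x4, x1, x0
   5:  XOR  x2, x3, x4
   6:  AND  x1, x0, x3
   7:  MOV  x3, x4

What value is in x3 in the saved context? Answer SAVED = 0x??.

after  0: x0=0x47 x1=0x83 x2=0x4a x3=0x92 x4=0xfb x5=0xab  N=1 Z=0
after  1: x0=0x47 x1=0x83 x2=0x4a x3=0x83 x4=0xfb x5=0xab  N=1 Z=0
after  2: x0=0x47 x1=0x83 x2=0x4a x3=0x83 x4=0x83 x5=0xab  N=1 Z=0
after  3: x0=0x47 x1=0x83 x2=0x4a x3=0x83 x4=0xc7 x5=0xab  N=1 Z=0
after  4: x0=0x47 x1=0x83 x2=0x4a x3=0x83 x4=0xca x5=0xab  N=1 Z=0
after  5: x0=0x47 x1=0x83 x2=0x49 x3=0x83 x4=0xca x5=0xab  N=0 Z=0
-- IRQ taken; context saved, return-PC = 6 --

SAVED = 0x83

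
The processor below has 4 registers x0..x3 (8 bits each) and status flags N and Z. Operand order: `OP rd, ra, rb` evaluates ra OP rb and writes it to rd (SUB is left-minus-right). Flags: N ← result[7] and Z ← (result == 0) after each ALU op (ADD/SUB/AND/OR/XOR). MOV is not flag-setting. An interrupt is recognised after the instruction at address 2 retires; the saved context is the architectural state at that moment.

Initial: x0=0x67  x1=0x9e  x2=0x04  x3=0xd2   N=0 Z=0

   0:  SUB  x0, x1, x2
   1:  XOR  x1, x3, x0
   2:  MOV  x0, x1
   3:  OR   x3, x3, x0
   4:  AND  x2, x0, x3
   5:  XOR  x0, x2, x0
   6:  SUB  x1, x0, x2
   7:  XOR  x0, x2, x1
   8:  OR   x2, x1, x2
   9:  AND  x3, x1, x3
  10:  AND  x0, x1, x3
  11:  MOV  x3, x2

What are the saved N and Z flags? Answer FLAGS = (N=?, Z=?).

FLAGS = (N=0, Z=0)

after  0: x0=0x9a x1=0x9e x2=0x04 x3=0xd2  N=1 Z=0
after  1: x0=0x9a x1=0x48 x2=0x04 x3=0xd2  N=0 Z=0
after  2: x0=0x48 x1=0x48 x2=0x04 x3=0xd2  N=0 Z=0
-- IRQ taken; context saved, return-PC = 3 --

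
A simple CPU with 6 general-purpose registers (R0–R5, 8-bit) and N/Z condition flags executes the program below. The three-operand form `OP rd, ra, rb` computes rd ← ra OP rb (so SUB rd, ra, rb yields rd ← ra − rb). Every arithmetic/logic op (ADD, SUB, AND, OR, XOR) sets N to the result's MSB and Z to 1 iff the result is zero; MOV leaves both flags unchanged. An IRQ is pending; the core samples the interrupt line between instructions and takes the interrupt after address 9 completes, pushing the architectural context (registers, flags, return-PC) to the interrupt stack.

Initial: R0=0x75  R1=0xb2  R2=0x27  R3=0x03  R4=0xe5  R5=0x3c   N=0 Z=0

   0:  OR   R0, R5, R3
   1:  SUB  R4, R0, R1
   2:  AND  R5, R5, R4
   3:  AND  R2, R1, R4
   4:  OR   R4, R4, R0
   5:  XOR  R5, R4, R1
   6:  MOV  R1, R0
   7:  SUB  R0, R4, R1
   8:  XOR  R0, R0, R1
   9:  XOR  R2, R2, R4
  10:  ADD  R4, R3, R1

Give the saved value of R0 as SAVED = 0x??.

SAVED = 0xbf

after  0: R0=0x3f R1=0xb2 R2=0x27 R3=0x03 R4=0xe5 R5=0x3c  N=0 Z=0
after  1: R0=0x3f R1=0xb2 R2=0x27 R3=0x03 R4=0x8d R5=0x3c  N=1 Z=0
after  2: R0=0x3f R1=0xb2 R2=0x27 R3=0x03 R4=0x8d R5=0x0c  N=0 Z=0
after  3: R0=0x3f R1=0xb2 R2=0x80 R3=0x03 R4=0x8d R5=0x0c  N=1 Z=0
after  4: R0=0x3f R1=0xb2 R2=0x80 R3=0x03 R4=0xbf R5=0x0c  N=1 Z=0
after  5: R0=0x3f R1=0xb2 R2=0x80 R3=0x03 R4=0xbf R5=0x0d  N=0 Z=0
after  6: R0=0x3f R1=0x3f R2=0x80 R3=0x03 R4=0xbf R5=0x0d  N=0 Z=0
after  7: R0=0x80 R1=0x3f R2=0x80 R3=0x03 R4=0xbf R5=0x0d  N=1 Z=0
after  8: R0=0xbf R1=0x3f R2=0x80 R3=0x03 R4=0xbf R5=0x0d  N=1 Z=0
after  9: R0=0xbf R1=0x3f R2=0x3f R3=0x03 R4=0xbf R5=0x0d  N=0 Z=0
-- IRQ taken; context saved, return-PC = 10 --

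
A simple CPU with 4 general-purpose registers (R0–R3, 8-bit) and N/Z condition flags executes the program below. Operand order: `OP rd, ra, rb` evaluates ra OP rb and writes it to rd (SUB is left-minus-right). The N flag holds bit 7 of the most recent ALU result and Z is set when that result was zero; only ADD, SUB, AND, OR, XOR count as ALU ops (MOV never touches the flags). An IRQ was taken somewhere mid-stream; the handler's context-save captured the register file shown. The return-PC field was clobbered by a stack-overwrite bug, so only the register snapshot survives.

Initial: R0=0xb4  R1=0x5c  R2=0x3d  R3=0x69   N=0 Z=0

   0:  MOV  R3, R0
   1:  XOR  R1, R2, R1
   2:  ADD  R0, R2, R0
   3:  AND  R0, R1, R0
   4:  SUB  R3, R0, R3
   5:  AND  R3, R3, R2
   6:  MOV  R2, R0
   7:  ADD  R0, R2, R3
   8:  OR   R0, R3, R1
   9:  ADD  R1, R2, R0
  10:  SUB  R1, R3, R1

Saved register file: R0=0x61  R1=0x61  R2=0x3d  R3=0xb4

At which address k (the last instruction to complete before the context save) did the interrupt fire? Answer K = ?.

K = 3

after  0: R0=0xb4 R1=0x5c R2=0x3d R3=0xb4  N=0 Z=0
after  1: R0=0xb4 R1=0x61 R2=0x3d R3=0xb4  N=0 Z=0
after  2: R0=0xf1 R1=0x61 R2=0x3d R3=0xb4  N=1 Z=0
after  3: R0=0x61 R1=0x61 R2=0x3d R3=0xb4  N=0 Z=0
-- IRQ taken; context saved, return-PC = 4 --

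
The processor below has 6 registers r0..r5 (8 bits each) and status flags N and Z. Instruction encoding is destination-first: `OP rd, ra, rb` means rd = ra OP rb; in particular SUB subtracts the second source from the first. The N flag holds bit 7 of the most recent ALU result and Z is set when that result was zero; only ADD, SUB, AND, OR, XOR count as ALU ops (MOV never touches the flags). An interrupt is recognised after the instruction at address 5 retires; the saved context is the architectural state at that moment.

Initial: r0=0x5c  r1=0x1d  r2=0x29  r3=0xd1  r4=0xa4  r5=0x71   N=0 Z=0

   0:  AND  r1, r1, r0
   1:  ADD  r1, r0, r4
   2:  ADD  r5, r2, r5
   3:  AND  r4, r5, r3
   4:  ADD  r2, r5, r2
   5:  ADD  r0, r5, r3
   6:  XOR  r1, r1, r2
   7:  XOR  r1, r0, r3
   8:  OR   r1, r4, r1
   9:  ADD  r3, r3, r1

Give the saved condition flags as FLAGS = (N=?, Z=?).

FLAGS = (N=0, Z=0)

after  0: r0=0x5c r1=0x1c r2=0x29 r3=0xd1 r4=0xa4 r5=0x71  N=0 Z=0
after  1: r0=0x5c r1=0x00 r2=0x29 r3=0xd1 r4=0xa4 r5=0x71  N=0 Z=1
after  2: r0=0x5c r1=0x00 r2=0x29 r3=0xd1 r4=0xa4 r5=0x9a  N=1 Z=0
after  3: r0=0x5c r1=0x00 r2=0x29 r3=0xd1 r4=0x90 r5=0x9a  N=1 Z=0
after  4: r0=0x5c r1=0x00 r2=0xc3 r3=0xd1 r4=0x90 r5=0x9a  N=1 Z=0
after  5: r0=0x6b r1=0x00 r2=0xc3 r3=0xd1 r4=0x90 r5=0x9a  N=0 Z=0
-- IRQ taken; context saved, return-PC = 6 --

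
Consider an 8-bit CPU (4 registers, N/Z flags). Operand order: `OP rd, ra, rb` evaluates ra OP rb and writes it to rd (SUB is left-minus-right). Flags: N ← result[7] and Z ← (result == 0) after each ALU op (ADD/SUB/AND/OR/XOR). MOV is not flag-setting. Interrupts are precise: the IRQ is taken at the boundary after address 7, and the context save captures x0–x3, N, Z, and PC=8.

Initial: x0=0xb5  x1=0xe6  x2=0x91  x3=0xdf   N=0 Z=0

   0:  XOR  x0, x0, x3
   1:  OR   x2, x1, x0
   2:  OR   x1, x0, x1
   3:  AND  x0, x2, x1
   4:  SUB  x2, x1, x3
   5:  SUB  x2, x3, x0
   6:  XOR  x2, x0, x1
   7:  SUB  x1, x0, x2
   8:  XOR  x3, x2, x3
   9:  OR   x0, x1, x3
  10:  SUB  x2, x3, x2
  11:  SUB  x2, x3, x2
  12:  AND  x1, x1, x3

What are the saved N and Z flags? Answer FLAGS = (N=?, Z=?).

after  0: x0=0x6a x1=0xe6 x2=0x91 x3=0xdf  N=0 Z=0
after  1: x0=0x6a x1=0xe6 x2=0xee x3=0xdf  N=1 Z=0
after  2: x0=0x6a x1=0xee x2=0xee x3=0xdf  N=1 Z=0
after  3: x0=0xee x1=0xee x2=0xee x3=0xdf  N=1 Z=0
after  4: x0=0xee x1=0xee x2=0x0f x3=0xdf  N=0 Z=0
after  5: x0=0xee x1=0xee x2=0xf1 x3=0xdf  N=1 Z=0
after  6: x0=0xee x1=0xee x2=0x00 x3=0xdf  N=0 Z=1
after  7: x0=0xee x1=0xee x2=0x00 x3=0xdf  N=1 Z=0
-- IRQ taken; context saved, return-PC = 8 --

FLAGS = (N=1, Z=0)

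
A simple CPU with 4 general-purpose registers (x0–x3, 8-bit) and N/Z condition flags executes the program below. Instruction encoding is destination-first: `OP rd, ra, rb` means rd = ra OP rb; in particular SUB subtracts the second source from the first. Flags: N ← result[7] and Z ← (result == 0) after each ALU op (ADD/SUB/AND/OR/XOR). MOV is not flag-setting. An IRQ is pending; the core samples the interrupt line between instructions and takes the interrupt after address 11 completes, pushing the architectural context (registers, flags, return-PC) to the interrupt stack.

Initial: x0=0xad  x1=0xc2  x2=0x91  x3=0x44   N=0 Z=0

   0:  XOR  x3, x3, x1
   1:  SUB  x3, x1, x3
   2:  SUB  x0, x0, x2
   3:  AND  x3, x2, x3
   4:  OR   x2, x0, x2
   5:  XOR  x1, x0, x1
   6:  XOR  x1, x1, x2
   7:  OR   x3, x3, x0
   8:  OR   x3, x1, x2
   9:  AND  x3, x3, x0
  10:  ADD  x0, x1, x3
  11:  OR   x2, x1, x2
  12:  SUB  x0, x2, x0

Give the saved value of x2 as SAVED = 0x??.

SAVED = 0xdf

after  0: x0=0xad x1=0xc2 x2=0x91 x3=0x86  N=1 Z=0
after  1: x0=0xad x1=0xc2 x2=0x91 x3=0x3c  N=0 Z=0
after  2: x0=0x1c x1=0xc2 x2=0x91 x3=0x3c  N=0 Z=0
after  3: x0=0x1c x1=0xc2 x2=0x91 x3=0x10  N=0 Z=0
after  4: x0=0x1c x1=0xc2 x2=0x9d x3=0x10  N=1 Z=0
after  5: x0=0x1c x1=0xde x2=0x9d x3=0x10  N=1 Z=0
after  6: x0=0x1c x1=0x43 x2=0x9d x3=0x10  N=0 Z=0
after  7: x0=0x1c x1=0x43 x2=0x9d x3=0x1c  N=0 Z=0
after  8: x0=0x1c x1=0x43 x2=0x9d x3=0xdf  N=1 Z=0
after  9: x0=0x1c x1=0x43 x2=0x9d x3=0x1c  N=0 Z=0
after 10: x0=0x5f x1=0x43 x2=0x9d x3=0x1c  N=0 Z=0
after 11: x0=0x5f x1=0x43 x2=0xdf x3=0x1c  N=1 Z=0
-- IRQ taken; context saved, return-PC = 12 --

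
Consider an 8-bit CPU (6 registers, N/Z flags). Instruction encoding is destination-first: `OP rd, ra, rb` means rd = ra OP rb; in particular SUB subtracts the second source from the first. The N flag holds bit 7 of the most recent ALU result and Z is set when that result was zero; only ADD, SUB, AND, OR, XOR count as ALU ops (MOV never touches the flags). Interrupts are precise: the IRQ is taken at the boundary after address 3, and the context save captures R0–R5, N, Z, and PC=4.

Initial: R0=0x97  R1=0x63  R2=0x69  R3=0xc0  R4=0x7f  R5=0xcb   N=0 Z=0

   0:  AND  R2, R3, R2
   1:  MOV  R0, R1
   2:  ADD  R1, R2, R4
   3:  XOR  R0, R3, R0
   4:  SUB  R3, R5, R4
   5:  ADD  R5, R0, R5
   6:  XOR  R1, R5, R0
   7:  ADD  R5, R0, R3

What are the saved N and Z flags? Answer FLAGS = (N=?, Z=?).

after  0: R0=0x97 R1=0x63 R2=0x40 R3=0xc0 R4=0x7f R5=0xcb  N=0 Z=0
after  1: R0=0x63 R1=0x63 R2=0x40 R3=0xc0 R4=0x7f R5=0xcb  N=0 Z=0
after  2: R0=0x63 R1=0xbf R2=0x40 R3=0xc0 R4=0x7f R5=0xcb  N=1 Z=0
after  3: R0=0xa3 R1=0xbf R2=0x40 R3=0xc0 R4=0x7f R5=0xcb  N=1 Z=0
-- IRQ taken; context saved, return-PC = 4 --

FLAGS = (N=1, Z=0)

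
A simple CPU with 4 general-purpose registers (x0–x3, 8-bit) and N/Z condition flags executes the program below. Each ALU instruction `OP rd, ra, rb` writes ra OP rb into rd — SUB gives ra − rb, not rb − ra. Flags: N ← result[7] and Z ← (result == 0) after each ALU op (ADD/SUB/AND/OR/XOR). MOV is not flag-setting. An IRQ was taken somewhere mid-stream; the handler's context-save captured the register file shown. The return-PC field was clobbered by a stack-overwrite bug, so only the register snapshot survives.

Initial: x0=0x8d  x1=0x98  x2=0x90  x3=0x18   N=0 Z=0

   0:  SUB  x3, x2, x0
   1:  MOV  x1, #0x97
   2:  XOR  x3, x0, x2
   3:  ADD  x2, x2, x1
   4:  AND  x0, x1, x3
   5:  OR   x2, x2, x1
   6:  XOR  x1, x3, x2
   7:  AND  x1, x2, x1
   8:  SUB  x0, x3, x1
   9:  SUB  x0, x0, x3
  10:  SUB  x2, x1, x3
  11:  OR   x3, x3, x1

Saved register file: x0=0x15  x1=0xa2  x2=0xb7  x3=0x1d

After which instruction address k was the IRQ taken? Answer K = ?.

after  0: x0=0x8d x1=0x98 x2=0x90 x3=0x03  N=0 Z=0
after  1: x0=0x8d x1=0x97 x2=0x90 x3=0x03  N=0 Z=0
after  2: x0=0x8d x1=0x97 x2=0x90 x3=0x1d  N=0 Z=0
after  3: x0=0x8d x1=0x97 x2=0x27 x3=0x1d  N=0 Z=0
after  4: x0=0x15 x1=0x97 x2=0x27 x3=0x1d  N=0 Z=0
after  5: x0=0x15 x1=0x97 x2=0xb7 x3=0x1d  N=1 Z=0
after  6: x0=0x15 x1=0xaa x2=0xb7 x3=0x1d  N=1 Z=0
after  7: x0=0x15 x1=0xa2 x2=0xb7 x3=0x1d  N=1 Z=0
-- IRQ taken; context saved, return-PC = 8 --

K = 7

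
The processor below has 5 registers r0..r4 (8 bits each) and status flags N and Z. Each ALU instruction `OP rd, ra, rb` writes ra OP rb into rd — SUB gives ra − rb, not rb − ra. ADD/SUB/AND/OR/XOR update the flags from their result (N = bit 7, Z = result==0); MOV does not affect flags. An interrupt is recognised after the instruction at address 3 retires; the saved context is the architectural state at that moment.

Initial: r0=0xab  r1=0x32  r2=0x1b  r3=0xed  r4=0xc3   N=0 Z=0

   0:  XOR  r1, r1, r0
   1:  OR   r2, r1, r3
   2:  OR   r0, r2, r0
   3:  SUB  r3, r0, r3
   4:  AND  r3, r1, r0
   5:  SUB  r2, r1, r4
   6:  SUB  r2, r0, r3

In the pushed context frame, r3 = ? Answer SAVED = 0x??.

after  0: r0=0xab r1=0x99 r2=0x1b r3=0xed r4=0xc3  N=1 Z=0
after  1: r0=0xab r1=0x99 r2=0xfd r3=0xed r4=0xc3  N=1 Z=0
after  2: r0=0xff r1=0x99 r2=0xfd r3=0xed r4=0xc3  N=1 Z=0
after  3: r0=0xff r1=0x99 r2=0xfd r3=0x12 r4=0xc3  N=0 Z=0
-- IRQ taken; context saved, return-PC = 4 --

SAVED = 0x12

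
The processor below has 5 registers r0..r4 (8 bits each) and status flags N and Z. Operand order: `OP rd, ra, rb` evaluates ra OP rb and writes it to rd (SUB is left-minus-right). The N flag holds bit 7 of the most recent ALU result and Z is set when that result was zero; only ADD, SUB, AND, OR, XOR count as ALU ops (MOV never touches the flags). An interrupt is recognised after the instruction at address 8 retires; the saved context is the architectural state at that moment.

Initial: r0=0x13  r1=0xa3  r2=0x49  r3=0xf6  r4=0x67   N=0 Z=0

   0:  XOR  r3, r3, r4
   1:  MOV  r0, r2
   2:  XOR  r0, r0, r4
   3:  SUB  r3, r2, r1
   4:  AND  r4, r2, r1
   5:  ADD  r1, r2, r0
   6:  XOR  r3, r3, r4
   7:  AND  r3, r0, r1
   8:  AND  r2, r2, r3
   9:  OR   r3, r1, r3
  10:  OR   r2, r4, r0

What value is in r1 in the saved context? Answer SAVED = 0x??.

SAVED = 0x77

after  0: r0=0x13 r1=0xa3 r2=0x49 r3=0x91 r4=0x67  N=1 Z=0
after  1: r0=0x49 r1=0xa3 r2=0x49 r3=0x91 r4=0x67  N=1 Z=0
after  2: r0=0x2e r1=0xa3 r2=0x49 r3=0x91 r4=0x67  N=0 Z=0
after  3: r0=0x2e r1=0xa3 r2=0x49 r3=0xa6 r4=0x67  N=1 Z=0
after  4: r0=0x2e r1=0xa3 r2=0x49 r3=0xa6 r4=0x01  N=0 Z=0
after  5: r0=0x2e r1=0x77 r2=0x49 r3=0xa6 r4=0x01  N=0 Z=0
after  6: r0=0x2e r1=0x77 r2=0x49 r3=0xa7 r4=0x01  N=1 Z=0
after  7: r0=0x2e r1=0x77 r2=0x49 r3=0x26 r4=0x01  N=0 Z=0
after  8: r0=0x2e r1=0x77 r2=0x00 r3=0x26 r4=0x01  N=0 Z=1
-- IRQ taken; context saved, return-PC = 9 --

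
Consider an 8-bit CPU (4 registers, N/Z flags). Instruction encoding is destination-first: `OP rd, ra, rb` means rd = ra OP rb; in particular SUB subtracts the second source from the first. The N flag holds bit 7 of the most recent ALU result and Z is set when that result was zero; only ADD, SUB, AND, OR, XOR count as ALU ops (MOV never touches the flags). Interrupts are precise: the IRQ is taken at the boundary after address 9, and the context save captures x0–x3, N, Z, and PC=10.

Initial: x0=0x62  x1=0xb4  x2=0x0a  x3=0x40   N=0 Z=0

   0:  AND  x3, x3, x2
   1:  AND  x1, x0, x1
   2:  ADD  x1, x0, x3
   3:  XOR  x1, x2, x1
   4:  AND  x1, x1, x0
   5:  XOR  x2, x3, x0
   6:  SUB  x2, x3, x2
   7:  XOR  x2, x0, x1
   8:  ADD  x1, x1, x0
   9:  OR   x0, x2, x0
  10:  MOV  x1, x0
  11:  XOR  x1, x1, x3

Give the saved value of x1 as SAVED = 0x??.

after  0: x0=0x62 x1=0xb4 x2=0x0a x3=0x00  N=0 Z=1
after  1: x0=0x62 x1=0x20 x2=0x0a x3=0x00  N=0 Z=0
after  2: x0=0x62 x1=0x62 x2=0x0a x3=0x00  N=0 Z=0
after  3: x0=0x62 x1=0x68 x2=0x0a x3=0x00  N=0 Z=0
after  4: x0=0x62 x1=0x60 x2=0x0a x3=0x00  N=0 Z=0
after  5: x0=0x62 x1=0x60 x2=0x62 x3=0x00  N=0 Z=0
after  6: x0=0x62 x1=0x60 x2=0x9e x3=0x00  N=1 Z=0
after  7: x0=0x62 x1=0x60 x2=0x02 x3=0x00  N=0 Z=0
after  8: x0=0x62 x1=0xc2 x2=0x02 x3=0x00  N=1 Z=0
after  9: x0=0x62 x1=0xc2 x2=0x02 x3=0x00  N=0 Z=0
-- IRQ taken; context saved, return-PC = 10 --

SAVED = 0xc2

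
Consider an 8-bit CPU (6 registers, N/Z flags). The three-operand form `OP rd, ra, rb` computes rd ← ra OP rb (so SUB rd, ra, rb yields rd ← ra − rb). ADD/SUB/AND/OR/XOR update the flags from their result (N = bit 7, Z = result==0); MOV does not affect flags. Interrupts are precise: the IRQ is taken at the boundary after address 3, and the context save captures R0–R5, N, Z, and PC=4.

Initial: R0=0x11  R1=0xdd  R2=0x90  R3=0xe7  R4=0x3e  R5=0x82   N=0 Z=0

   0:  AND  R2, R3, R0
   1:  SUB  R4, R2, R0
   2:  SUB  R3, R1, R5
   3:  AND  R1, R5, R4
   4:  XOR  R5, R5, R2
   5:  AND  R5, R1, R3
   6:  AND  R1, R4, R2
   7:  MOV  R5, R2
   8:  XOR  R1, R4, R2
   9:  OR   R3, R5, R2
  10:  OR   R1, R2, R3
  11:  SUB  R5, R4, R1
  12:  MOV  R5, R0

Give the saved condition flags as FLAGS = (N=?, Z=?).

FLAGS = (N=1, Z=0)

after  0: R0=0x11 R1=0xdd R2=0x01 R3=0xe7 R4=0x3e R5=0x82  N=0 Z=0
after  1: R0=0x11 R1=0xdd R2=0x01 R3=0xe7 R4=0xf0 R5=0x82  N=1 Z=0
after  2: R0=0x11 R1=0xdd R2=0x01 R3=0x5b R4=0xf0 R5=0x82  N=0 Z=0
after  3: R0=0x11 R1=0x80 R2=0x01 R3=0x5b R4=0xf0 R5=0x82  N=1 Z=0
-- IRQ taken; context saved, return-PC = 4 --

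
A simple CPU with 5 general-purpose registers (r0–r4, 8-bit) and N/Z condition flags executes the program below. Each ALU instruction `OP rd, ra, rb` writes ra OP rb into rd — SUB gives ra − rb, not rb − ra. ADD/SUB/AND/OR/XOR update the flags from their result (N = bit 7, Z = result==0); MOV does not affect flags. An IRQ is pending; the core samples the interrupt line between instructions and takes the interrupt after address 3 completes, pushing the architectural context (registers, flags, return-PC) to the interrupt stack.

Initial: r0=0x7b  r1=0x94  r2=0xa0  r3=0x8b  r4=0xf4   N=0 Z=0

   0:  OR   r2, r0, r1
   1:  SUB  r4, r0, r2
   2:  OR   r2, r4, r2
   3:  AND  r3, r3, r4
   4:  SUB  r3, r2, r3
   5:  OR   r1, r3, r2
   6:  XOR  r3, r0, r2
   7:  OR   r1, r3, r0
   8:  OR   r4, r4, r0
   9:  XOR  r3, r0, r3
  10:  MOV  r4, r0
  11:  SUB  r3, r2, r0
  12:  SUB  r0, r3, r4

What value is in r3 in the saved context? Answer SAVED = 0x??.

SAVED = 0x08

after  0: r0=0x7b r1=0x94 r2=0xff r3=0x8b r4=0xf4  N=1 Z=0
after  1: r0=0x7b r1=0x94 r2=0xff r3=0x8b r4=0x7c  N=0 Z=0
after  2: r0=0x7b r1=0x94 r2=0xff r3=0x8b r4=0x7c  N=1 Z=0
after  3: r0=0x7b r1=0x94 r2=0xff r3=0x08 r4=0x7c  N=0 Z=0
-- IRQ taken; context saved, return-PC = 4 --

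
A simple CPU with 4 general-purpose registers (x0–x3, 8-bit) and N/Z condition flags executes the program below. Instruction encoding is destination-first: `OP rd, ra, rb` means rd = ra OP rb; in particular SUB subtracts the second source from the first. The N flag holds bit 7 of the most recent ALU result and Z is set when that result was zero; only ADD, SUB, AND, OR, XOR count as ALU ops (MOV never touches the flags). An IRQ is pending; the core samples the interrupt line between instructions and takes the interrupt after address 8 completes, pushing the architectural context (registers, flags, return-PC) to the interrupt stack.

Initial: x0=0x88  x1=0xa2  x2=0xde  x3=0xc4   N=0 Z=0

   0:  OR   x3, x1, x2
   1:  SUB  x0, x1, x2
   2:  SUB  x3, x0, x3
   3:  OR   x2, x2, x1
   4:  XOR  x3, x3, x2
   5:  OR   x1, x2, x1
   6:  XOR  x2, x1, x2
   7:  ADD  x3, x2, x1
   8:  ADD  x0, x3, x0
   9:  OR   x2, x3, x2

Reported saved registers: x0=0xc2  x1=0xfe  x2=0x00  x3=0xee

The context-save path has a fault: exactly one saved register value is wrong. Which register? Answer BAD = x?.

after  0: x0=0x88 x1=0xa2 x2=0xde x3=0xfe  N=1 Z=0
after  1: x0=0xc4 x1=0xa2 x2=0xde x3=0xfe  N=1 Z=0
after  2: x0=0xc4 x1=0xa2 x2=0xde x3=0xc6  N=1 Z=0
after  3: x0=0xc4 x1=0xa2 x2=0xfe x3=0xc6  N=1 Z=0
after  4: x0=0xc4 x1=0xa2 x2=0xfe x3=0x38  N=0 Z=0
after  5: x0=0xc4 x1=0xfe x2=0xfe x3=0x38  N=1 Z=0
after  6: x0=0xc4 x1=0xfe x2=0x00 x3=0x38  N=0 Z=1
after  7: x0=0xc4 x1=0xfe x2=0x00 x3=0xfe  N=1 Z=0
after  8: x0=0xc2 x1=0xfe x2=0x00 x3=0xfe  N=1 Z=0
-- IRQ taken; context saved, return-PC = 9 --
mismatch: x3: reported 0xee vs actual 0xfe

BAD = x3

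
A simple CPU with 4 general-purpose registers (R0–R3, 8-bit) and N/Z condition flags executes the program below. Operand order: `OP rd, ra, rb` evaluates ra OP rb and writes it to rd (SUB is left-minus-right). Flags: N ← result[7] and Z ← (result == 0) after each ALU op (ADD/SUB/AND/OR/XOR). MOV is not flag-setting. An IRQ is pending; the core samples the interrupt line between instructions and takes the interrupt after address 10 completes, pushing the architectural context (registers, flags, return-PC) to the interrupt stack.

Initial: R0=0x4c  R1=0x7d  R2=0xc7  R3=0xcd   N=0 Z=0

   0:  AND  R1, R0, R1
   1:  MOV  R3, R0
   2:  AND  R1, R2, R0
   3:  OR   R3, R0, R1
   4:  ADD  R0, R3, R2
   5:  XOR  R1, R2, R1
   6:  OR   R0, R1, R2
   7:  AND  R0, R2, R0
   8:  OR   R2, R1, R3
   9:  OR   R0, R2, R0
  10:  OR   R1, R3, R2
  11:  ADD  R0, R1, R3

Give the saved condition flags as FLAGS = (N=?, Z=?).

after  0: R0=0x4c R1=0x4c R2=0xc7 R3=0xcd  N=0 Z=0
after  1: R0=0x4c R1=0x4c R2=0xc7 R3=0x4c  N=0 Z=0
after  2: R0=0x4c R1=0x44 R2=0xc7 R3=0x4c  N=0 Z=0
after  3: R0=0x4c R1=0x44 R2=0xc7 R3=0x4c  N=0 Z=0
after  4: R0=0x13 R1=0x44 R2=0xc7 R3=0x4c  N=0 Z=0
after  5: R0=0x13 R1=0x83 R2=0xc7 R3=0x4c  N=1 Z=0
after  6: R0=0xc7 R1=0x83 R2=0xc7 R3=0x4c  N=1 Z=0
after  7: R0=0xc7 R1=0x83 R2=0xc7 R3=0x4c  N=1 Z=0
after  8: R0=0xc7 R1=0x83 R2=0xcf R3=0x4c  N=1 Z=0
after  9: R0=0xcf R1=0x83 R2=0xcf R3=0x4c  N=1 Z=0
after 10: R0=0xcf R1=0xcf R2=0xcf R3=0x4c  N=1 Z=0
-- IRQ taken; context saved, return-PC = 11 --

FLAGS = (N=1, Z=0)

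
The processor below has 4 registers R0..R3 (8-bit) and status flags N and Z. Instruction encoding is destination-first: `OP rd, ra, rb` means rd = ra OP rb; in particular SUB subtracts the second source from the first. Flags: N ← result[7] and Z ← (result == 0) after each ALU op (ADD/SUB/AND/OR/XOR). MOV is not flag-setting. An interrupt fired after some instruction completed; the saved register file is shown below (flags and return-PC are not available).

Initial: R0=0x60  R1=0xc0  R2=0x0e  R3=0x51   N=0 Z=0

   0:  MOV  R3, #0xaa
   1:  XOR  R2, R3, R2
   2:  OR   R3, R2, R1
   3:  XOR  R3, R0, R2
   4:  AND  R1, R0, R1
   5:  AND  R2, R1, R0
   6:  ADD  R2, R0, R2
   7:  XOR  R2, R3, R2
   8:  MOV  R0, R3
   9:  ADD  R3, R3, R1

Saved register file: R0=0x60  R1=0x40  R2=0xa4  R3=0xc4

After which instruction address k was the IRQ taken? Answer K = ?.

K = 4

after  0: R0=0x60 R1=0xc0 R2=0x0e R3=0xaa  N=0 Z=0
after  1: R0=0x60 R1=0xc0 R2=0xa4 R3=0xaa  N=1 Z=0
after  2: R0=0x60 R1=0xc0 R2=0xa4 R3=0xe4  N=1 Z=0
after  3: R0=0x60 R1=0xc0 R2=0xa4 R3=0xc4  N=1 Z=0
after  4: R0=0x60 R1=0x40 R2=0xa4 R3=0xc4  N=0 Z=0
-- IRQ taken; context saved, return-PC = 5 --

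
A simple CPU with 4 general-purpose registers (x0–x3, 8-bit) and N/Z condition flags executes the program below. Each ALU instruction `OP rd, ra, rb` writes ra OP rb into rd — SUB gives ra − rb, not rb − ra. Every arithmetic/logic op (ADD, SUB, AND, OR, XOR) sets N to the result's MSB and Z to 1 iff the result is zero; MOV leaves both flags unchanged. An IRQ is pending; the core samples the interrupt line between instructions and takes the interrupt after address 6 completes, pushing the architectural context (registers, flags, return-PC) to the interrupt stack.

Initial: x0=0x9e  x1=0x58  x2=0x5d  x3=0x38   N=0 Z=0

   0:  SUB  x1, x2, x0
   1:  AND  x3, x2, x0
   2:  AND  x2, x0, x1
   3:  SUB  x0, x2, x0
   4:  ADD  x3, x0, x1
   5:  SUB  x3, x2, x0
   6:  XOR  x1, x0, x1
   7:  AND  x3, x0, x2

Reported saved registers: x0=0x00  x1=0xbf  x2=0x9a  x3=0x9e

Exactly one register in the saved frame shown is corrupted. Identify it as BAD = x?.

after  0: x0=0x9e x1=0xbf x2=0x5d x3=0x38  N=1 Z=0
after  1: x0=0x9e x1=0xbf x2=0x5d x3=0x1c  N=0 Z=0
after  2: x0=0x9e x1=0xbf x2=0x9e x3=0x1c  N=1 Z=0
after  3: x0=0x00 x1=0xbf x2=0x9e x3=0x1c  N=0 Z=1
after  4: x0=0x00 x1=0xbf x2=0x9e x3=0xbf  N=1 Z=0
after  5: x0=0x00 x1=0xbf x2=0x9e x3=0x9e  N=1 Z=0
after  6: x0=0x00 x1=0xbf x2=0x9e x3=0x9e  N=1 Z=0
-- IRQ taken; context saved, return-PC = 7 --
mismatch: x2: reported 0x9a vs actual 0x9e

BAD = x2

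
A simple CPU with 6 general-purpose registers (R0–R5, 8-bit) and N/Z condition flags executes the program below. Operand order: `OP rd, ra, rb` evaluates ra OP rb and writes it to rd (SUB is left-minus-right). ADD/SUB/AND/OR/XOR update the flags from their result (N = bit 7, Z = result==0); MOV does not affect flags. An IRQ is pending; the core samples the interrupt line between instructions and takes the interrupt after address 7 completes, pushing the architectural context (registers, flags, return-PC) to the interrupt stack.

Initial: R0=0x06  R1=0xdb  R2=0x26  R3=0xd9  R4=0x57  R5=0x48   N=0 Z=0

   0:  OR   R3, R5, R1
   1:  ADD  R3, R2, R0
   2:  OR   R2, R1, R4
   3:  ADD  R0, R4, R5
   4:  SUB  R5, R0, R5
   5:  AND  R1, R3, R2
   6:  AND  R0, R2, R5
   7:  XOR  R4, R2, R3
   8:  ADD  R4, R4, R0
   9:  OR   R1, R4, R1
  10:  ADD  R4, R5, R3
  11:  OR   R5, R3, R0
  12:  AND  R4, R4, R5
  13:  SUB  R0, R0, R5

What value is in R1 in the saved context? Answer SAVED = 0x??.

SAVED = 0x0c

after  0: R0=0x06 R1=0xdb R2=0x26 R3=0xdb R4=0x57 R5=0x48  N=1 Z=0
after  1: R0=0x06 R1=0xdb R2=0x26 R3=0x2c R4=0x57 R5=0x48  N=0 Z=0
after  2: R0=0x06 R1=0xdb R2=0xdf R3=0x2c R4=0x57 R5=0x48  N=1 Z=0
after  3: R0=0x9f R1=0xdb R2=0xdf R3=0x2c R4=0x57 R5=0x48  N=1 Z=0
after  4: R0=0x9f R1=0xdb R2=0xdf R3=0x2c R4=0x57 R5=0x57  N=0 Z=0
after  5: R0=0x9f R1=0x0c R2=0xdf R3=0x2c R4=0x57 R5=0x57  N=0 Z=0
after  6: R0=0x57 R1=0x0c R2=0xdf R3=0x2c R4=0x57 R5=0x57  N=0 Z=0
after  7: R0=0x57 R1=0x0c R2=0xdf R3=0x2c R4=0xf3 R5=0x57  N=1 Z=0
-- IRQ taken; context saved, return-PC = 8 --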